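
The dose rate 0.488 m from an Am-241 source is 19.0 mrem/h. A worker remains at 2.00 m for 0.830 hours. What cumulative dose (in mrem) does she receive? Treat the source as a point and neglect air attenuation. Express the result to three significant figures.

By the inverse-square law, rate at 2.00 m:
(0.488/2.00)² = 0.05954, so 19.0 × 0.05954 = 1.131 mrem/h.
Dose = rate × time = 1.131 mrem/h × 0.8300 h = 0.9387 mrem.

0.939 mrem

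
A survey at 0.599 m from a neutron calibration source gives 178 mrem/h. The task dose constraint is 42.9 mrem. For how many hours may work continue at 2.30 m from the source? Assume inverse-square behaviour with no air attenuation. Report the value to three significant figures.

Applying the 1/r² law, rate at 2.30 m:
178 × (0.599/2.30)² = 178 × 0.06783 = 12.07 mrem/h.
Stay time = 42.9 mrem ÷ 12.07 mrem/h = 3.554 h.

3.55 h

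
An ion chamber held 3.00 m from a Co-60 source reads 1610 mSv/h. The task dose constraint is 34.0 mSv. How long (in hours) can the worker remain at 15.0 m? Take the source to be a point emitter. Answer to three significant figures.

Applying the 1/r² law, rate at 15.0 m:
1610 × (3.00/15.0)² = 1610 × 0.04000 = 64.40 mSv/h.
Stay time = 34.0 mSv ÷ 64.40 mSv/h = 0.5280 h.

0.528 h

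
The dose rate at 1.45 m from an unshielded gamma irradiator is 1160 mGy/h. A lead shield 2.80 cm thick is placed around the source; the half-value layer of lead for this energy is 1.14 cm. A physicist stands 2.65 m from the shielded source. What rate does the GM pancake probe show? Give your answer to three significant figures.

Distance alone: 1160 × (1.45/2.65)² = 1160 × 0.2994 = 347.3 mGy/h.
Shield: 2.80/1.14 = 2.456 half-value layers → attenuation 2^(−2.456) = 0.1823.
Combined: 347.3 × 0.1823 = 63.31 mGy/h.

63.3 mGy/h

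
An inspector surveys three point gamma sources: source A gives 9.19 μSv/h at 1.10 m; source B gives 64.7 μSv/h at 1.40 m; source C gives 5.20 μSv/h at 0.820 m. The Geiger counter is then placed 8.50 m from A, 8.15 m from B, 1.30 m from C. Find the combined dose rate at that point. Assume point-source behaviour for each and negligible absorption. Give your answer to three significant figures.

By superposition, sum each source's inverse-square contribution:
A: 9.19 × (1.10/8.50)² = 0.1539 μSv/h
B: 64.7 × (1.40/8.15)² = 1.909 μSv/h
C: 5.20 × (0.820/1.30)² = 2.069 μSv/h
Total = 0.1539 + 1.909 + 2.069 = 4.132 μSv/h.

4.13 μSv/h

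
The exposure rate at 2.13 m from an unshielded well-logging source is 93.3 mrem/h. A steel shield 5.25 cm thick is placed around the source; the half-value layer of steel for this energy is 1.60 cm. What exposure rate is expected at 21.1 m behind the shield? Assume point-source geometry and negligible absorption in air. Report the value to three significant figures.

0.0978 mrem/h

Distance alone: (2.13/21.1)² = 0.01019, so 93.3 × 0.01019 = 0.9507 mrem/h.
Shield: 5.25/1.60 = 3.281 half-value layers → attenuation 2^(−3.281) = 0.1029.
Combined: 0.9507 × 0.1029 = 0.09783 mrem/h.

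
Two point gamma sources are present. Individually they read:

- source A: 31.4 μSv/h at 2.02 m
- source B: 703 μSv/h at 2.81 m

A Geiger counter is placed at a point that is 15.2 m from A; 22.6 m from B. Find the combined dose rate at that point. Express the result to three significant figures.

11.4 μSv/h

Each source contributes Iᵢ·(dᵢ/rᵢ)²; contributions add.
A: 31.4 × (2.02/15.2)² = 0.5546 μSv/h
B: 703 × (2.81/22.6)² = 10.87 μSv/h
Total = 0.5546 + 10.87 = 11.42 μSv/h.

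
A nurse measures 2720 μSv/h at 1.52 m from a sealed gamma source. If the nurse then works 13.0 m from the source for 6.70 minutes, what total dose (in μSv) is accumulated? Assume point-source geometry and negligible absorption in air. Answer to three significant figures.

Since intensity falls as 1/r², rate at 13.0 m:
(1.52/13.0)² = 0.01367, so 2720 × 0.01367 = 37.18 μSv/h.
Dose = rate × time = 37.18 μSv/h × 0.1117 h = 4.153 μSv.

4.15 μSv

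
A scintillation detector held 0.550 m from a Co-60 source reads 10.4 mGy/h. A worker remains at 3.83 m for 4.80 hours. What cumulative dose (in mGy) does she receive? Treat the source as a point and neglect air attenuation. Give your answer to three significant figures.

1.03 mGy

Since intensity falls as 1/r², rate at 3.83 m:
10.4 × (0.550/3.83)² = 10.4 × 0.02062 = 0.2144 mGy/h.
Dose = rate × time = 0.2144 mGy/h × 4.800 h = 1.029 mGy.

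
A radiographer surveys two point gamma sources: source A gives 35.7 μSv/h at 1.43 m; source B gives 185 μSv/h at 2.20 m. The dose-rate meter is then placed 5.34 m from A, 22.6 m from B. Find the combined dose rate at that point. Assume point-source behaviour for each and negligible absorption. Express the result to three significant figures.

4.31 μSv/h

By superposition, sum each source's inverse-square contribution:
A: 35.7 × (1.43/5.34)² = 2.560 μSv/h
B: 185 × (2.20/22.6)² = 1.753 μSv/h
Total = 2.560 + 1.753 = 4.313 μSv/h.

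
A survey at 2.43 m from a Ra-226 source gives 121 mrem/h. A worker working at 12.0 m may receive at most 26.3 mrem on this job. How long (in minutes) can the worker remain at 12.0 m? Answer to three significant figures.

Using I₁d₁² = I₂d₂², rate at 12.0 m:
(2.43/12.0)² = 0.04101, so 121 × 0.04101 = 4.962 mrem/h.
Stay time = 26.3 mrem ÷ 4.962 mrem/h = 5.300 h = 318.0 min.

318 min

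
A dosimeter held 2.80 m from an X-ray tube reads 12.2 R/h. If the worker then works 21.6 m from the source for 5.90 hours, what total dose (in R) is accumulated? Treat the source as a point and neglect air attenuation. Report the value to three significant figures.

Applying the 1/r² law, rate at 21.6 m:
12.2 × (2.80/21.6)² = 12.2 × 0.01680 = 0.2050 R/h.
Dose = rate × time = 0.2050 R/h × 5.900 h = 1.210 R.

1.21 R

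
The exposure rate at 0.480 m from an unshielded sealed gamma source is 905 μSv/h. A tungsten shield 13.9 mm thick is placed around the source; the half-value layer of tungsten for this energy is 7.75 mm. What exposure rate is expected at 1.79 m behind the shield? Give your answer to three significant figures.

18.8 μSv/h

Distance alone: (0.480/1.79)² = 0.07191, so 905 × 0.07191 = 65.08 μSv/h.
Shield: 13.9/7.75 = 1.794 half-value layers → attenuation 2^(−1.794) = 0.2884.
Combined: 65.08 × 0.2884 = 18.77 μSv/h.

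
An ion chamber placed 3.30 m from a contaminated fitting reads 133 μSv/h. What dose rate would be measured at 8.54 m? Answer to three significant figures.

Intensity scales as (d₁/d₂)², so scaling from 3.30 m to 8.54 m:
133 × (3.30/8.54)² = 133 × 0.1493 = 19.86 μSv/h.

19.9 μSv/h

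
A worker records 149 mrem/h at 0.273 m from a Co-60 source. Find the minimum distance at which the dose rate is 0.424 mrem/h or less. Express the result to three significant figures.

5.12 m

Applying the 1/r² law, d₂ = d₁·√(I₁/I₂).
I₁/I₂ = 149/0.424 = 351.4, so d₂ = 0.273 × √351.4 = 5.118 m.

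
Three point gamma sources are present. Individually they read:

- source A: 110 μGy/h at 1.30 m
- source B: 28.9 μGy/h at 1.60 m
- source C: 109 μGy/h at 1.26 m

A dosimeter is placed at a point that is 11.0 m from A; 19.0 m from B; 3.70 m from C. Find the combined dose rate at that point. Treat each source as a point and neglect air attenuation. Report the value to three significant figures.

By superposition, sum each source's inverse-square contribution:
A: 110 × (1.30/11.0)² = 1.536 μGy/h
B: 28.9 × (1.60/19.0)² = 0.2049 μGy/h
C: 109 × (1.26/3.70)² = 12.64 μGy/h
Total = 1.536 + 0.2049 + 12.64 = 14.38 μGy/h.

14.4 μGy/h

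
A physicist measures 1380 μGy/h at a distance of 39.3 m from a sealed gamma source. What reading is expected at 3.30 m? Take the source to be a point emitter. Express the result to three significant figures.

Applying the 1/r² law, the rate at 3.30 m is
1380 × (39.3/3.30)² = 1380 × 141.8 = 195700 μGy/h.

196000 μGy/h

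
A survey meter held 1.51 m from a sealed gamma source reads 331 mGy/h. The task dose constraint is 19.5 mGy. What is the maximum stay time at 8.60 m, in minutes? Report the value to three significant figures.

Intensity scales as (d₁/d₂)², so rate at 8.60 m:
(1.51/8.60)² = 0.03083, so 331 × 0.03083 = 10.20 mGy/h.
Stay time = 19.5 mGy ÷ 10.20 mGy/h = 1.912 h = 114.7 min.

115 min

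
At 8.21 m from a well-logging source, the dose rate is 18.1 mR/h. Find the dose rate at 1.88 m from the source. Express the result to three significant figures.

Since intensity falls as 1/r², the rate at 1.88 m is
(8.21/1.88)² = 19.07, so 18.1 × 19.07 = 345.2 mR/h.

345 mR/h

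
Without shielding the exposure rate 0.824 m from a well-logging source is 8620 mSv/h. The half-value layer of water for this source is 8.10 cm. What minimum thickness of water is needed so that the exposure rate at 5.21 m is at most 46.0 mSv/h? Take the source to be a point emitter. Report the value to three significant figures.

18.1 cm

At 5.21 m, distance alone gives 8620 × (0.824/5.21)² = 8620 × 0.02501 = 215.6 mSv/h.
Further attenuation needed: 215.6/46.0 = 4.687.
n = log₂(4.687) = 2.229 half-value layers.
Thickness = 2.229 × 8.10 cm = 18.05 cm.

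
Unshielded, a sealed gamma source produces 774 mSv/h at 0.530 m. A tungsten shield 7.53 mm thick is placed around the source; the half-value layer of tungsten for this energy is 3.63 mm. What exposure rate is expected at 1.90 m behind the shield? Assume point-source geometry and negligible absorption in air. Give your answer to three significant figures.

14.3 mSv/h

Distance alone: 774 × (0.530/1.90)² = 774 × 0.07781 = 60.22 mSv/h.
Shield: 7.53/3.63 = 2.074 half-value layers → attenuation 2^(−2.074) = 0.2375.
Combined: 60.22 × 0.2375 = 14.30 mSv/h.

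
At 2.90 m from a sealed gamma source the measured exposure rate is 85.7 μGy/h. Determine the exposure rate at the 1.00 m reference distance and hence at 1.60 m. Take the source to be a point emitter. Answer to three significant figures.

Using I₁d₁² = I₂d₂²,
At 1.00 m: 85.7 × (2.90/1.00)² = 85.7 × 8.410 = 720.7 μGy/h
At 1.60 m: (1.00/1.60)² = 0.3906, so 720.7 × 0.3906 = 281.5 μGy/h.

721 μGy/h; 282 μGy/h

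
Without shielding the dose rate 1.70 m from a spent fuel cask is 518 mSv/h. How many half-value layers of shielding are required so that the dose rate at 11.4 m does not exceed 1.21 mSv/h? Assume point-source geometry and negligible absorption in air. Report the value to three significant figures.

3.25 half-value layers

At 11.4 m, distance alone gives 518 × (1.70/11.4)² = 518 × 0.02224 = 11.52 mSv/h.
Further attenuation needed: 11.52/1.21 = 9.521.
n = log₂(9.521) = 3.251 half-value layers.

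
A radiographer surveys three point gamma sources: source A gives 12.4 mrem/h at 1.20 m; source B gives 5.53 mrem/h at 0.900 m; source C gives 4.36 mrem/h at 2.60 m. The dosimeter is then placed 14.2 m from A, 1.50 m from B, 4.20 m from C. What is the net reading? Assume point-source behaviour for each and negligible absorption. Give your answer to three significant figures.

By superposition, sum each source's inverse-square contribution:
A: 12.4 × (1.20/14.2)² = 0.08855 mrem/h
B: 5.53 × (0.900/1.50)² = 1.991 mrem/h
C: 4.36 × (2.60/4.20)² = 1.671 mrem/h
Total = 0.08855 + 1.991 + 1.671 = 3.751 mrem/h.

3.75 mrem/h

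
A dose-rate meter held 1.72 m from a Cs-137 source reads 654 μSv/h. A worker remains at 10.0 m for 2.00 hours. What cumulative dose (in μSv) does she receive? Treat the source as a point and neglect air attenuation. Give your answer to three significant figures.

By the inverse-square law, rate at 10.0 m:
654 × (1.72/10.0)² = 654 × 0.02958 = 19.35 μSv/h.
Dose = rate × time = 19.35 μSv/h × 2.000 h = 38.70 μSv.

38.7 μSv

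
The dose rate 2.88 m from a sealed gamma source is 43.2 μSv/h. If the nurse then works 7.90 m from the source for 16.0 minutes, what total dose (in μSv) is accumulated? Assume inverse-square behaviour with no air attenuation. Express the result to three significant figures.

1.53 μSv

Applying the 1/r² law, rate at 7.90 m:
43.2 × (2.88/7.90)² = 43.2 × 0.1329 = 5.741 μSv/h.
Dose = rate × time = 5.741 μSv/h × 0.2667 h = 1.531 μSv.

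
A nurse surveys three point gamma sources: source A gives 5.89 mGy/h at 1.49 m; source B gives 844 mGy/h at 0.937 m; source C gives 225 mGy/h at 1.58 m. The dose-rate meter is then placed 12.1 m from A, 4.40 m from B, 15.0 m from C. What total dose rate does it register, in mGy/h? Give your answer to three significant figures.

Each source contributes Iᵢ·(dᵢ/rᵢ)²; contributions add.
A: 5.89 × (1.49/12.1)² = 0.08931 mGy/h
B: 844 × (0.937/4.40)² = 38.28 mGy/h
C: 225 × (1.58/15.0)² = 2.496 mGy/h
Total = 0.08931 + 38.28 + 2.496 = 40.87 mGy/h.

40.9 mGy/h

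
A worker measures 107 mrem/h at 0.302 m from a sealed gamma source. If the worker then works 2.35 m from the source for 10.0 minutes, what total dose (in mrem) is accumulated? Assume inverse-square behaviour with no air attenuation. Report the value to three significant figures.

0.295 mrem

Intensity scales as (d₁/d₂)², so rate at 2.35 m:
(0.302/2.35)² = 0.01651, so 107 × 0.01651 = 1.767 mrem/h.
Dose = rate × time = 1.767 mrem/h × 0.1667 h = 0.2946 mrem.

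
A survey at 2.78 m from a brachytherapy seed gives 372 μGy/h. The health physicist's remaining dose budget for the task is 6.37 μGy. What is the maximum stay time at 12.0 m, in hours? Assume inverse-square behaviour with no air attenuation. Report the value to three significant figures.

0.319 h

Applying the 1/r² law, rate at 12.0 m:
372 × (2.78/12.0)² = 372 × 0.05367 = 19.97 μGy/h.
Stay time = 6.37 μGy ÷ 19.97 μGy/h = 0.3190 h.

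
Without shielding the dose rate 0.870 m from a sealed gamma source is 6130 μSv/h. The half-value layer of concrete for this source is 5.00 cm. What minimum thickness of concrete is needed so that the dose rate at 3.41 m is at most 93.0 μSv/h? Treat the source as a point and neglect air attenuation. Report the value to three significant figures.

At 3.41 m, distance alone gives (0.870/3.41)² = 0.06509, so 6130 × 0.06509 = 399.0 μSv/h.
Further attenuation needed: 399.0/93.0 = 4.290.
n = log₂(4.290) = 2.101 half-value layers.
Thickness = 2.101 × 5.00 cm = 10.50 cm.

10.5 cm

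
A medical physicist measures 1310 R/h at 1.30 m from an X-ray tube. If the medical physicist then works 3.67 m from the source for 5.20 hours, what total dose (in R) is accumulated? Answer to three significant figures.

855 R

Using I₁d₁² = I₂d₂², rate at 3.67 m:
(1.30/3.67)² = 0.1255, so 1310 × 0.1255 = 164.4 R/h.
Dose = rate × time = 164.4 R/h × 5.200 h = 854.9 R.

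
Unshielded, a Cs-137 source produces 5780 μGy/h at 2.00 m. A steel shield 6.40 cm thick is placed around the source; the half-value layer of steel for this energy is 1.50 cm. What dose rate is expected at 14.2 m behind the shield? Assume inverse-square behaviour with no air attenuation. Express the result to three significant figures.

5.96 μGy/h

Distance alone: 5780 × (2.00/14.2)² = 5780 × 0.01984 = 114.7 μGy/h.
Shield: 6.40/1.50 = 4.267 half-value layers → attenuation 2^(−4.267) = 0.05194.
Combined: 114.7 × 0.05194 = 5.958 μGy/h.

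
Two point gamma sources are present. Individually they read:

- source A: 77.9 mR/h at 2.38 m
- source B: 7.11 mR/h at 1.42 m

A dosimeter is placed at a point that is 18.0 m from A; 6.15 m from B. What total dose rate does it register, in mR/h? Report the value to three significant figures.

Each source contributes Iᵢ·(dᵢ/rᵢ)²; contributions add.
A: 77.9 × (2.38/18.0)² = 1.362 mR/h
B: 7.11 × (1.42/6.15)² = 0.3790 mR/h
Total = 1.362 + 0.3790 = 1.741 mR/h.

1.74 mR/h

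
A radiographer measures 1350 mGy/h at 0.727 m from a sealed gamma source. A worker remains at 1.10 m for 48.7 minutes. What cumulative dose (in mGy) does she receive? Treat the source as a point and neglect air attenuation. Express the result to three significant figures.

Using I₁d₁² = I₂d₂², rate at 1.10 m:
(0.727/1.10)² = 0.4368, so 1350 × 0.4368 = 589.7 mGy/h.
Dose = rate × time = 589.7 mGy/h × 0.8117 h = 478.7 mGy.

479 mGy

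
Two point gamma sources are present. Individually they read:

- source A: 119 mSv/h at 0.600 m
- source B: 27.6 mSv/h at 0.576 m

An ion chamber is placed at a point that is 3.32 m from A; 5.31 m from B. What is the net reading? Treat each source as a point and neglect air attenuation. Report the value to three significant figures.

4.21 mSv/h

By superposition, sum each source's inverse-square contribution:
A: 119 × (0.600/3.32)² = 3.887 mSv/h
B: 27.6 × (0.576/5.31)² = 0.3248 mSv/h
Total = 3.887 + 0.3248 = 4.212 mSv/h.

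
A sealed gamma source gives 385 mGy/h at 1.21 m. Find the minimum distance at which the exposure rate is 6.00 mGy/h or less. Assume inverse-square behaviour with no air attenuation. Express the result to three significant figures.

9.69 m

By the inverse-square law, d₂ = d₁·√(I₁/I₂).
I₁/I₂ = 385/6.00 = 64.17, so d₂ = 1.21 × √64.17 = 9.693 m.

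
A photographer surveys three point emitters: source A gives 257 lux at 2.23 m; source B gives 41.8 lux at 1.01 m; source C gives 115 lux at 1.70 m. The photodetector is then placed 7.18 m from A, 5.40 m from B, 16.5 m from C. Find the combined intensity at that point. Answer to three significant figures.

27.5 lux

By superposition, sum each source's inverse-square contribution:
A: 257 × (2.23/7.18)² = 24.79 lux
B: 41.8 × (1.01/5.40)² = 1.462 lux
C: 115 × (1.70/16.5)² = 1.221 lux
Total = 24.79 + 1.462 + 1.221 = 27.47 lux.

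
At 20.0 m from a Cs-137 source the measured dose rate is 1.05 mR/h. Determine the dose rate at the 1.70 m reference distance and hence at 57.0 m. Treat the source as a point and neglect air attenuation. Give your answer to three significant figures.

Since intensity falls as 1/r²,
At 1.70 m: 1.05 × (20.0/1.70)² = 1.05 × 138.4 = 145.3 mR/h
At 57.0 m: 145.3 × (1.70/57.0)² = 145.3 × 0.0008895 = 0.1292 mR/h.

145 mR/h; 0.129 mR/h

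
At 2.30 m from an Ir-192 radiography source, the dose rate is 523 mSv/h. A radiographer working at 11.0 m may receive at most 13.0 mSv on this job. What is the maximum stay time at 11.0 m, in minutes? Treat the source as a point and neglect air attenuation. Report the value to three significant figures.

By the inverse-square law, rate at 11.0 m:
(2.30/11.0)² = 0.04372, so 523 × 0.04372 = 22.87 mSv/h.
Stay time = 13.0 mSv ÷ 22.87 mSv/h = 0.5684 h = 34.10 min.

34.1 min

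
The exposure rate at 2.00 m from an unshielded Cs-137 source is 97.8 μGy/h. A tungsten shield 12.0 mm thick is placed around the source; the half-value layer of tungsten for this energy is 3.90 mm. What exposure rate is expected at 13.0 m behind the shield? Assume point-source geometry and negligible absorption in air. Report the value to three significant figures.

0.274 μGy/h

Distance alone: (2.00/13.0)² = 0.02367, so 97.8 × 0.02367 = 2.315 μGy/h.
Shield: 12.0/3.90 = 3.077 half-value layers → attenuation 2^(−3.077) = 0.1185.
Combined: 2.315 × 0.1185 = 0.2743 μGy/h.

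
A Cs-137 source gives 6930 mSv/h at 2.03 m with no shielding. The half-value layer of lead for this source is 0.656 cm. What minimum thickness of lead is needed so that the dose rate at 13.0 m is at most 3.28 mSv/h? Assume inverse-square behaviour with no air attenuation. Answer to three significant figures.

At 13.0 m, distance alone gives (2.03/13.0)² = 0.02438, so 6930 × 0.02438 = 169.0 mSv/h.
Further attenuation needed: 169.0/3.28 = 51.52.
n = log₂(51.52) = 5.687 half-value layers.
Thickness = 5.687 × 0.656 cm = 3.731 cm.

3.73 cm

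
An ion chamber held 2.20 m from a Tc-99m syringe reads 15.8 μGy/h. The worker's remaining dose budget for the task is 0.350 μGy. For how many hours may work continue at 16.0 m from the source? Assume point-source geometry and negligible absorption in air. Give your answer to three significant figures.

1.17 h

Applying the 1/r² law, rate at 16.0 m:
15.8 × (2.20/16.0)² = 15.8 × 0.01891 = 0.2988 μGy/h.
Stay time = 0.350 μGy ÷ 0.2988 μGy/h = 1.171 h.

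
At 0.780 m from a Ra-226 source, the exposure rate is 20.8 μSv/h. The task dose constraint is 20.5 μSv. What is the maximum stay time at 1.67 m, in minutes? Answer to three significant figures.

271 min

By the inverse-square law, rate at 1.67 m:
(0.780/1.67)² = 0.2182, so 20.8 × 0.2182 = 4.539 μSv/h.
Stay time = 20.5 μSv ÷ 4.539 μSv/h = 4.516 h = 271.0 min.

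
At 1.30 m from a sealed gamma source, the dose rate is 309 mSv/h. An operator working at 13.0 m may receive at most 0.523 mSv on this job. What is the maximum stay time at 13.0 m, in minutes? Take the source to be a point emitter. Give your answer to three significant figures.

10.2 min

Using I₁d₁² = I₂d₂², rate at 13.0 m:
309 × (1.30/13.0)² = 309 × 0.01000 = 3.090 mSv/h.
Stay time = 0.523 mSv ÷ 3.090 mSv/h = 0.1693 h = 10.16 min.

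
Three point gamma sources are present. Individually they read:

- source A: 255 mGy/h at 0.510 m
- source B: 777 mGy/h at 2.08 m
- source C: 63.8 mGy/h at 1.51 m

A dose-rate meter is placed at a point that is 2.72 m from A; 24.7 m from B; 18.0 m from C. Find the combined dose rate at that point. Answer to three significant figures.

Each source contributes Iᵢ·(dᵢ/rᵢ)²; contributions add.
A: 255 × (0.510/2.72)² = 8.965 mGy/h
B: 777 × (2.08/24.7)² = 5.510 mGy/h
C: 63.8 × (1.51/18.0)² = 0.4490 mGy/h
Total = 8.965 + 5.510 + 0.4490 = 14.92 mGy/h.

14.9 mGy/h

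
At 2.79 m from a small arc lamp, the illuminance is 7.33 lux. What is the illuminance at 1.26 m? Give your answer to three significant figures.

Applying the 1/r² law, the rate at 1.26 m is
(2.79/1.26)² = 4.903, so 7.33 × 4.903 = 35.94 lux.

35.9 lux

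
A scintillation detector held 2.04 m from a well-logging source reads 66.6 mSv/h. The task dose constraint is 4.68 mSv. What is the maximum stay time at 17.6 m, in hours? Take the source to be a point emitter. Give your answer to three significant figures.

Using I₁d₁² = I₂d₂², rate at 17.6 m:
(2.04/17.6)² = 0.01343, so 66.6 × 0.01343 = 0.8944 mSv/h.
Stay time = 4.68 mSv ÷ 0.8944 mSv/h = 5.233 h.

5.23 h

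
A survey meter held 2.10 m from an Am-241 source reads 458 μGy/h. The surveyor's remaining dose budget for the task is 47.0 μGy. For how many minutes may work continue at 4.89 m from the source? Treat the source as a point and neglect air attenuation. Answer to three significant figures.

33.4 min

Intensity scales as (d₁/d₂)², so rate at 4.89 m:
(2.10/4.89)² = 0.1844, so 458 × 0.1844 = 84.46 μGy/h.
Stay time = 47.0 μGy ÷ 84.46 μGy/h = 0.5565 h = 33.39 min.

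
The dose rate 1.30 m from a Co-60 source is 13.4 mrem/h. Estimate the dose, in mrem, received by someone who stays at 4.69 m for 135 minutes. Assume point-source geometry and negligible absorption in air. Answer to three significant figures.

Intensity scales as (d₁/d₂)², so rate at 4.69 m:
13.4 × (1.30/4.69)² = 13.4 × 0.07683 = 1.030 mrem/h.
Dose = rate × time = 1.030 mrem/h × 2.250 h = 2.317 mrem.

2.32 mrem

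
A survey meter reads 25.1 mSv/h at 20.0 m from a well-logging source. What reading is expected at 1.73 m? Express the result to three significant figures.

3350 mSv/h

Intensity scales as (d₁/d₂)², so the rate at 1.73 m is
25.1 × (20.0/1.73)² = 25.1 × 133.6 = 3353 mSv/h.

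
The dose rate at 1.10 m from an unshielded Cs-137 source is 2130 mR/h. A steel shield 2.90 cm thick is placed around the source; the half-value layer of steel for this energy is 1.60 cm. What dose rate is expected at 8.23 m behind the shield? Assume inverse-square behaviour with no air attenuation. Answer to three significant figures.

10.8 mR/h

Distance alone: (1.10/8.23)² = 0.01786, so 2130 × 0.01786 = 38.04 mR/h.
Shield: 2.90/1.60 = 1.812 half-value layers → attenuation 2^(−1.812) = 0.2848.
Combined: 38.04 × 0.2848 = 10.83 mR/h.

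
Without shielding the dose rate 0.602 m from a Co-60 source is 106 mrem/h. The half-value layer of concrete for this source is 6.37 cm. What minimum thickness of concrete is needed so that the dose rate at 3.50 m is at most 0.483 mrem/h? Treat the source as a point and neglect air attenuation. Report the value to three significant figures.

17.2 cm

At 3.50 m, distance alone gives 106 × (0.602/3.50)² = 106 × 0.02958 = 3.135 mrem/h.
Further attenuation needed: 3.135/0.483 = 6.491.
n = log₂(6.491) = 2.698 half-value layers.
Thickness = 2.698 × 6.37 cm = 17.19 cm.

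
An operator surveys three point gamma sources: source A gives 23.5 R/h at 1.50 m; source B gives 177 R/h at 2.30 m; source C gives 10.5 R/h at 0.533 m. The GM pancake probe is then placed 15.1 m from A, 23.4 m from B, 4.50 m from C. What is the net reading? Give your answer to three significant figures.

Each source contributes Iᵢ·(dᵢ/rᵢ)²; contributions add.
A: 23.5 × (1.50/15.1)² = 0.2319 R/h
B: 177 × (2.30/23.4)² = 1.710 R/h
C: 10.5 × (0.533/4.50)² = 0.1473 R/h
Total = 0.2319 + 1.710 + 0.1473 = 2.089 R/h.

2.09 R/h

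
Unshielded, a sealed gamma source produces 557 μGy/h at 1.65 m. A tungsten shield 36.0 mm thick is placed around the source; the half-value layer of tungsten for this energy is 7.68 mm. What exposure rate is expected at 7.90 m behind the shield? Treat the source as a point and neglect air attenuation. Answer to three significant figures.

Distance alone: 557 × (1.65/7.90)² = 557 × 0.04362 = 24.30 μGy/h.
Shield: 36.0/7.68 = 4.688 half-value layers → attenuation 2^(−4.688) = 0.03879.
Combined: 24.30 × 0.03879 = 0.9426 μGy/h.

0.943 μGy/h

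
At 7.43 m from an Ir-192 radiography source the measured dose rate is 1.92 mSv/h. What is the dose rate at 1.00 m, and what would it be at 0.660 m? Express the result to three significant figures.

106 mSv/h; 243 mSv/h

Intensity scales as (d₁/d₂)², so
At 1.00 m: (7.43/1.00)² = 55.20, so 1.92 × 55.20 = 106.0 mSv/h
At 0.660 m: 106.0 × (1.00/0.660)² = 106.0 × 2.296 = 243.4 mSv/h.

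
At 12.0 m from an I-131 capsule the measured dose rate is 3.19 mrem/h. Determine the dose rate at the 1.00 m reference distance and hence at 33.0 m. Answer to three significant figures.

459 mrem/h; 0.422 mrem/h

Since intensity falls as 1/r²,
At 1.00 m: (12.0/1.00)² = 144.0, so 3.19 × 144.0 = 459.4 mrem/h
At 33.0 m: 459.4 × (1.00/33.0)² = 459.4 × 0.0009183 = 0.4219 mrem/h.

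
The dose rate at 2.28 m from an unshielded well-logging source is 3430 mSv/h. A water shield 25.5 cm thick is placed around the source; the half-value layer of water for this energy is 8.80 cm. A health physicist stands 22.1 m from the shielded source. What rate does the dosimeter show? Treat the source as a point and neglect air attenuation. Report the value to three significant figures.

Distance alone: 3430 × (2.28/22.1)² = 3430 × 0.01064 = 36.50 mSv/h.
Shield: 25.5/8.80 = 2.898 half-value layers → attenuation 2^(−2.898) = 0.1342.
Combined: 36.50 × 0.1342 = 4.898 mSv/h.

4.90 mSv/h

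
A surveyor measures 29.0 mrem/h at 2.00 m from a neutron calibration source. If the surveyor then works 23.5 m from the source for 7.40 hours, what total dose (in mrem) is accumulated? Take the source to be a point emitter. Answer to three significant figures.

Applying the 1/r² law, rate at 23.5 m:
(2.00/23.5)² = 0.007243, so 29.0 × 0.007243 = 0.2100 mrem/h.
Dose = rate × time = 0.2100 mrem/h × 7.400 h = 1.554 mrem.

1.55 mrem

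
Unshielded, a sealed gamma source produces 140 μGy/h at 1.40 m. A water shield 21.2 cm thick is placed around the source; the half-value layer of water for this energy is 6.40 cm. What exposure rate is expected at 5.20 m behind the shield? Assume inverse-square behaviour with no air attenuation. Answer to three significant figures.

Distance alone: (1.40/5.20)² = 0.07249, so 140 × 0.07249 = 10.15 μGy/h.
Shield: 21.2/6.40 = 3.312 half-value layers → attenuation 2^(−3.312) = 0.1007.
Combined: 10.15 × 0.1007 = 1.022 μGy/h.

1.02 μGy/h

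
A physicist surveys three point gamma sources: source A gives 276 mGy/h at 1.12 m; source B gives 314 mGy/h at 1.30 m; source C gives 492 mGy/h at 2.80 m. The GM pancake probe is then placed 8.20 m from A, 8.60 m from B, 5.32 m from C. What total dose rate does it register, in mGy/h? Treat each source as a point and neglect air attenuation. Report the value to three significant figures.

149 mGy/h

Each source contributes Iᵢ·(dᵢ/rᵢ)²; contributions add.
A: 276 × (1.12/8.20)² = 5.149 mGy/h
B: 314 × (1.30/8.60)² = 7.175 mGy/h
C: 492 × (2.80/5.32)² = 136.3 mGy/h
Total = 5.149 + 7.175 + 136.3 = 148.6 mGy/h.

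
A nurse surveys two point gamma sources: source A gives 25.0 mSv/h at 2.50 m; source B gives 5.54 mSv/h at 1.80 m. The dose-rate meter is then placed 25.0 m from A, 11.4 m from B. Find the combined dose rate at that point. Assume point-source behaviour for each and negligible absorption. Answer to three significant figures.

0.388 mSv/h

Each source contributes Iᵢ·(dᵢ/rᵢ)²; contributions add.
A: 25.0 × (2.50/25.0)² = 0.2500 mSv/h
B: 5.54 × (1.80/11.4)² = 0.1381 mSv/h
Total = 0.2500 + 0.1381 = 0.3881 mSv/h.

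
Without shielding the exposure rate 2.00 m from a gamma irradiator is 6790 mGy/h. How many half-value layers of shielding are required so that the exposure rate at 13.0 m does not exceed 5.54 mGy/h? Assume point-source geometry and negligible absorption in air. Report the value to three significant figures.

4.86 half-value layers

At 13.0 m, distance alone gives (2.00/13.0)² = 0.02367, so 6790 × 0.02367 = 160.7 mGy/h.
Further attenuation needed: 160.7/5.54 = 29.01.
n = log₂(29.01) = 4.858 half-value layers.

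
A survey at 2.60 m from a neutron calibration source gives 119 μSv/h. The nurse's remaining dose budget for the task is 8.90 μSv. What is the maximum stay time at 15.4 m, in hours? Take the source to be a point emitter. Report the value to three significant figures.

2.62 h

Using I₁d₁² = I₂d₂², rate at 15.4 m:
(2.60/15.4)² = 0.02850, so 119 × 0.02850 = 3.392 μSv/h.
Stay time = 8.90 μSv ÷ 3.392 μSv/h = 2.624 h.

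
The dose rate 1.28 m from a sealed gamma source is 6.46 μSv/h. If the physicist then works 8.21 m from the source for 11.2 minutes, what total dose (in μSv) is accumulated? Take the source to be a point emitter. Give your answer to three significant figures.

0.0293 μSv

By the inverse-square law, rate at 8.21 m:
(1.28/8.21)² = 0.02431, so 6.46 × 0.02431 = 0.1570 μSv/h.
Dose = rate × time = 0.1570 μSv/h × 0.1867 h = 0.02931 μSv.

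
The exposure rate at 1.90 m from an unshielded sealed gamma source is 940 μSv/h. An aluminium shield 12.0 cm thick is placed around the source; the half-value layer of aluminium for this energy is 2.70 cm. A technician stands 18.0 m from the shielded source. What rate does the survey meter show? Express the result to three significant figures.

Distance alone: 940 × (1.90/18.0)² = 940 × 0.01114 = 10.47 μSv/h.
Shield: 12.0/2.70 = 4.444 half-value layers → attenuation 2^(−4.444) = 0.04594.
Combined: 10.47 × 0.04594 = 0.4810 μSv/h.

0.481 μSv/h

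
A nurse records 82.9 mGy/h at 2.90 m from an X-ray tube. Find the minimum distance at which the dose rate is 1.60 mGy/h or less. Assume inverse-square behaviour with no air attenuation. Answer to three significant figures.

Since intensity falls as 1/r², d₂ = d₁·√(I₁/I₂).
I₁/I₂ = 82.9/1.60 = 51.81, so d₂ = 2.90 × √51.81 = 20.87 m.

20.9 m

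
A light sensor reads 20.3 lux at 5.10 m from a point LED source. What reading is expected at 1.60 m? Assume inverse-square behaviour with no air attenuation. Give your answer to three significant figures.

206 lux

Applying the 1/r² law, the rate at 1.60 m is
(5.10/1.60)² = 10.16, so 20.3 × 10.16 = 206.2 lux.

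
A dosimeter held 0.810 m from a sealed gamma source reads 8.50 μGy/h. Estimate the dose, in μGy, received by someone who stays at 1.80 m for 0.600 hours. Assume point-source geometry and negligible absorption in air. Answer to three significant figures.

Since intensity falls as 1/r², rate at 1.80 m:
8.50 × (0.810/1.80)² = 8.50 × 0.2025 = 1.721 μGy/h.
Dose = rate × time = 1.721 μGy/h × 0.6000 h = 1.033 μGy.

1.03 μGy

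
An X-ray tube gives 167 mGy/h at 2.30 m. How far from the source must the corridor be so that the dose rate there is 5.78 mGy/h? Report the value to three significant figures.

Applying the 1/r² law, d₂ = d₁·√(I₁/I₂).
I₁/I₂ = 167/5.78 = 28.89, so d₂ = 2.30 × √28.89 = 12.36 m.

12.4 m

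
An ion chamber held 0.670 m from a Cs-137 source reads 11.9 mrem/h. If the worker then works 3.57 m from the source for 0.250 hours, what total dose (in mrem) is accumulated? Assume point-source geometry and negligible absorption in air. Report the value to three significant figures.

0.105 mrem

Intensity scales as (d₁/d₂)², so rate at 3.57 m:
(0.670/3.57)² = 0.03522, so 11.9 × 0.03522 = 0.4191 mrem/h.
Dose = rate × time = 0.4191 mrem/h × 0.2500 h = 0.1048 mrem.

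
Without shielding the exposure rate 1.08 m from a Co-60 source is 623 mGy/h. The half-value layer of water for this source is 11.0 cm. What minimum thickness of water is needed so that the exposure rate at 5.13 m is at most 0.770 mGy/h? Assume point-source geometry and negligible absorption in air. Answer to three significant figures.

At 5.13 m, distance alone gives (1.08/5.13)² = 0.04432, so 623 × 0.04432 = 27.61 mGy/h.
Further attenuation needed: 27.61/0.770 = 35.86.
n = log₂(35.86) = 5.164 half-value layers.
Thickness = 5.164 × 11.0 cm = 56.80 cm.

56.8 cm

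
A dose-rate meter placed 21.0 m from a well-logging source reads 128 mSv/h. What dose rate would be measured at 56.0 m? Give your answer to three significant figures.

18.0 mSv/h

Since intensity falls as 1/r², scaling from 21.0 m to 56.0 m:
(21.0/56.0)² = 0.1406, so 128 × 0.1406 = 18.00 mSv/h.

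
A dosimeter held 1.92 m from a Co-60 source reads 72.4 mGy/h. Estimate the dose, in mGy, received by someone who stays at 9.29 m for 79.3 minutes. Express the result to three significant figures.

Using I₁d₁² = I₂d₂², rate at 9.29 m:
(1.92/9.29)² = 0.04271, so 72.4 × 0.04271 = 3.092 mGy/h.
Dose = rate × time = 3.092 mGy/h × 1.322 h = 4.088 mGy.

4.09 mGy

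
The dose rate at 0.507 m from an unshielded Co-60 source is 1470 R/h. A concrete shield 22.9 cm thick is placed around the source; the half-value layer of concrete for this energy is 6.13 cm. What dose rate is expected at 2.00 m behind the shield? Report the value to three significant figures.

Distance alone: (0.507/2.00)² = 0.06426, so 1470 × 0.06426 = 94.46 R/h.
Shield: 22.9/6.13 = 3.736 half-value layers → attenuation 2^(−3.736) = 0.07505.
Combined: 94.46 × 0.07505 = 7.089 R/h.

7.09 R/h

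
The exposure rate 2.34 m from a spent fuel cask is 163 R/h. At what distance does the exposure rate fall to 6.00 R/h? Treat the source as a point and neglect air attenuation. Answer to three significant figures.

Using I₁d₁² = I₂d₂², d₂ = d₁·√(I₁/I₂).
I₁/I₂ = 163/6.00 = 27.17, so d₂ = 2.34 × √27.17 = 12.20 m.

12.2 m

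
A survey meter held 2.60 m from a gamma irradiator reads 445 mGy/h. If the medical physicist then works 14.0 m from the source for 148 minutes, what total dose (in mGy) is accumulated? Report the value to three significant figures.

Since intensity falls as 1/r², rate at 14.0 m:
(2.60/14.0)² = 0.03449, so 445 × 0.03449 = 15.35 mGy/h.
Dose = rate × time = 15.35 mGy/h × 2.467 h = 37.87 mGy.

37.9 mGy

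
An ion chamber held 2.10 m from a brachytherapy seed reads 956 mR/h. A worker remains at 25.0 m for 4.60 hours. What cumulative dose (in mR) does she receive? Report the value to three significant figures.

31.0 mR

Applying the 1/r² law, rate at 25.0 m:
(2.10/25.0)² = 0.007056, so 956 × 0.007056 = 6.746 mR/h.
Dose = rate × time = 6.746 mR/h × 4.600 h = 31.03 mR.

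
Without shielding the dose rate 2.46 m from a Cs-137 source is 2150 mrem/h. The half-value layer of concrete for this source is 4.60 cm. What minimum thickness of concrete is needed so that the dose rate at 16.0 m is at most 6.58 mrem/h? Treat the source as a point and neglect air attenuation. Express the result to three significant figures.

At 16.0 m, distance alone gives 2150 × (2.46/16.0)² = 2150 × 0.02364 = 50.83 mrem/h.
Further attenuation needed: 50.83/6.58 = 7.725.
n = log₂(7.725) = 2.950 half-value layers.
Thickness = 2.950 × 4.60 cm = 13.57 cm.

13.6 cm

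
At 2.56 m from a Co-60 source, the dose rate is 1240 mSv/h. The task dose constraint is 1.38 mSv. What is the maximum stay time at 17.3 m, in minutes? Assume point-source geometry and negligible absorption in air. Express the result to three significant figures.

Since intensity falls as 1/r², rate at 17.3 m:
(2.56/17.3)² = 0.02190, so 1240 × 0.02190 = 27.16 mSv/h.
Stay time = 1.38 mSv ÷ 27.16 mSv/h = 0.05081 h = 3.049 min.

3.05 min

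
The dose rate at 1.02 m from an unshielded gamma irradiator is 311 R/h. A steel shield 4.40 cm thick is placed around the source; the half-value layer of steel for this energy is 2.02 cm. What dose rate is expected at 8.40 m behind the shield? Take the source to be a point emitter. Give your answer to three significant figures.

Distance alone: (1.02/8.40)² = 0.01474, so 311 × 0.01474 = 4.584 R/h.
Shield: 4.40/2.02 = 2.178 half-value layers → attenuation 2^(−2.178) = 0.2210.
Combined: 4.584 × 0.2210 = 1.013 R/h.

1.01 R/h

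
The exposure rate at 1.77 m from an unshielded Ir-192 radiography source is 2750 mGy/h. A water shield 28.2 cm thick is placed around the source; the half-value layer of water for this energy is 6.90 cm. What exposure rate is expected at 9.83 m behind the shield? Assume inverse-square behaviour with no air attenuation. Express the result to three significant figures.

5.25 mGy/h

Distance alone: 2750 × (1.77/9.83)² = 2750 × 0.03242 = 89.15 mGy/h.
Shield: 28.2/6.90 = 4.087 half-value layers → attenuation 2^(−4.087) = 0.05884.
Combined: 89.15 × 0.05884 = 5.246 mGy/h.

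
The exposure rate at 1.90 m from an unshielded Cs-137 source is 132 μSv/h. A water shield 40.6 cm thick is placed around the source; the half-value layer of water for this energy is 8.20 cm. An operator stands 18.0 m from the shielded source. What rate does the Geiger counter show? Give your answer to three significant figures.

0.0475 μSv/h

Distance alone: 132 × (1.90/18.0)² = 132 × 0.01114 = 1.470 μSv/h.
Shield: 40.6/8.20 = 4.951 half-value layers → attenuation 2^(−4.951) = 0.03233.
Combined: 1.470 × 0.03233 = 0.04753 μSv/h.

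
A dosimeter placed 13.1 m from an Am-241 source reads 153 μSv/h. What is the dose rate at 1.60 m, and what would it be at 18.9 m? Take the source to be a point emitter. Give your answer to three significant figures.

By the inverse-square law,
At 1.60 m: 153 × (13.1/1.60)² = 153 × 67.04 = 10260 μSv/h
At 18.9 m: (1.60/18.9)² = 0.007167, so 10260 × 0.007167 = 73.53 μSv/h.

10300 μSv/h; 73.5 μSv/h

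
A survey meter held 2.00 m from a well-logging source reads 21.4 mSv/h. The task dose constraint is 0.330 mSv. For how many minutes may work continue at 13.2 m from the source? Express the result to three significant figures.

40.3 min

Intensity scales as (d₁/d₂)², so rate at 13.2 m:
21.4 × (2.00/13.2)² = 21.4 × 0.02296 = 0.4913 mSv/h.
Stay time = 0.330 mSv ÷ 0.4913 mSv/h = 0.6717 h = 40.30 min.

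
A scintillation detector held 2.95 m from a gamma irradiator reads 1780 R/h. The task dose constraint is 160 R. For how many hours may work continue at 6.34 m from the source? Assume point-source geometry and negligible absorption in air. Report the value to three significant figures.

Using I₁d₁² = I₂d₂², rate at 6.34 m:
(2.95/6.34)² = 0.2165, so 1780 × 0.2165 = 385.4 R/h.
Stay time = 160 R ÷ 385.4 R/h = 0.4152 h.

0.415 h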